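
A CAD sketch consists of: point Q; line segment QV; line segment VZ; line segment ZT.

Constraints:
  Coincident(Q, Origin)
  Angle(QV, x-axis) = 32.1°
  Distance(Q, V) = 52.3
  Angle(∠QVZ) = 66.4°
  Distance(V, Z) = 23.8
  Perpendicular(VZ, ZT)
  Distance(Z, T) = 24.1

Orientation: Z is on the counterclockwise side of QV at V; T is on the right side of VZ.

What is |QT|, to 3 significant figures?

72.1

∠QVZ = 66.4°, so VZ runs at 32.1° + (180° − 66.4°) = 146° from the x-axis; with |VZ| = 23.8, Z = V + 23.8·(cos 146°, sin 146°) = (24.6, 41.2). The perpendicularity gives ZT at right angles to VZ; with |ZT| = 24.1 on the right of VZ, T = Z + 24.1·(0.564, 0.826) = (38.2, 61.1). Then |QT| = |T − Q| = 72.1.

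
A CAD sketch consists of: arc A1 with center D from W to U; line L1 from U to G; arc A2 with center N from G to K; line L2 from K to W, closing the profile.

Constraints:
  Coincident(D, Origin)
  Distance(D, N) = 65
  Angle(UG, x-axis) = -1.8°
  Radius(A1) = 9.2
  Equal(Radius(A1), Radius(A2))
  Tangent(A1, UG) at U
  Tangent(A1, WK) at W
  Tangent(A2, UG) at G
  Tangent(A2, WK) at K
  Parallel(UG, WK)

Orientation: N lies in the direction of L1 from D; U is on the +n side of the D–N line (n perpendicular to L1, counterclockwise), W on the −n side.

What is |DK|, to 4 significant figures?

65.65

The slot axis is L1's direction at -1.8°, so u = (cos -1.8°, sin -1.8°) = (0.9995, -0.03141) and n = (−sin -1.8°, cos -1.8°) = (0.03141, 0.9995). D is at the origin and N lies 65.0 along u from D, so N = 65.0·u = (64.97, -2.042). Tangency of A1 to both parallel lines with radius 9.2 puts U and W at D ± 9.2·n: U = (0.2890, 9.195), W = (-0.2890, -9.195). Equal radii place G and K the same way about N: G = N + 9.2·n = (65.26, 7.154), K = N − 9.2·n = (64.68, -11.24). Then |DK| = |K − D| = 65.65.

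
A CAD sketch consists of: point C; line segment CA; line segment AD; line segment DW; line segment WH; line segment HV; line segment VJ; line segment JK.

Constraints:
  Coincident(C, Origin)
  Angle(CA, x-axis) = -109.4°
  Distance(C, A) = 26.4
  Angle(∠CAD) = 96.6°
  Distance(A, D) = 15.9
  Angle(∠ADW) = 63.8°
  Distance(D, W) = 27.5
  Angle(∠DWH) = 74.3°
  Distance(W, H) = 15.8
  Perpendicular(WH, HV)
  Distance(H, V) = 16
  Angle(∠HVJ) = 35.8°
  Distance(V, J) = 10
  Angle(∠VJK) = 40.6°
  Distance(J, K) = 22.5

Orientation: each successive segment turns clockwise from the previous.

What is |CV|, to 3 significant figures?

24.7

∠DWH = 74.3° gives WH at -54.7° from the x-axis; with |WH| = 15.8, H = (2.16, -12.9). WH ⟂ HV, so HV runs at -145°; with |HV| = 16.0, V = (-10.9, -22.1). Then |CV| = |V − C| = 24.7.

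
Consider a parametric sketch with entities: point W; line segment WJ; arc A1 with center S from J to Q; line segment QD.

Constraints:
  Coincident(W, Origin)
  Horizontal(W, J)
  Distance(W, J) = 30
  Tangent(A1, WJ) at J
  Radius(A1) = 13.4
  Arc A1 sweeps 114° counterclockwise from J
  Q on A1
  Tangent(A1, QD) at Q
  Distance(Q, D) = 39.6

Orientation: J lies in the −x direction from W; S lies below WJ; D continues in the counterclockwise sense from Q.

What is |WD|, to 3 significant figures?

60.9

W is at the origin; W and J share the same y with |WJ| = 30.0 and J on the −x side, so J = (-30.0, 0.00). Tangency of A1 to WJ means the radius SJ is perpendicular to WJ, so S = J + (0, -13.4) = (-30.0, -13.4). On A1, J sits at bearing 90° from S; a 114° counterclockwise sweep puts Q at bearing 204°, so Q = S + 13.4·(cos 204°, sin 204°) = (-42.2, -18.9). Since A1 is tangent to QD there, SQ ⟂ QD, so QD runs along (−sin 204°, cos 204°); with |QD| = 39.6, D = (-26.1, -55.0). Then |WD| = |D − W| = 60.9.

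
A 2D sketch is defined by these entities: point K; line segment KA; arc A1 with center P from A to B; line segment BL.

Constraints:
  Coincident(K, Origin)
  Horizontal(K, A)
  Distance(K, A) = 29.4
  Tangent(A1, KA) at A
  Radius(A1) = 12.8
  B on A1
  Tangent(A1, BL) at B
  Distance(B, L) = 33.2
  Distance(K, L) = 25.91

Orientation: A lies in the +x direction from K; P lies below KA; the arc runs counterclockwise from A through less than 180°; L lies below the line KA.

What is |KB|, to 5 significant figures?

21.062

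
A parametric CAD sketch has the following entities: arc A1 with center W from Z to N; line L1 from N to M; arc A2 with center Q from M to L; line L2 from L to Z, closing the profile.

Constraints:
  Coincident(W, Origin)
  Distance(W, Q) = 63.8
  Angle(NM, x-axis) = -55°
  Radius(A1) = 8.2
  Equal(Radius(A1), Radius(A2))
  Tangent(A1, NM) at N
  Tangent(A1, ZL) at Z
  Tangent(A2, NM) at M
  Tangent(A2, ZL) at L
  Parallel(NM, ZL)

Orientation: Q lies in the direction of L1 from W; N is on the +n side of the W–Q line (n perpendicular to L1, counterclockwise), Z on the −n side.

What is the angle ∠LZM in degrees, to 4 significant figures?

14.42°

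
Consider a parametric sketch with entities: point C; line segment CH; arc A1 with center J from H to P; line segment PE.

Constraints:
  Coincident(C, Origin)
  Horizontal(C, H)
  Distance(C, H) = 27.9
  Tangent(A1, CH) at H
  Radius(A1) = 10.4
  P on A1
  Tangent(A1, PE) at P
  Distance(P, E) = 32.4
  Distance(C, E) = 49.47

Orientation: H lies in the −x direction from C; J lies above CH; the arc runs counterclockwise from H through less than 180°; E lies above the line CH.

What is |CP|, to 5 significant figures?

21.317

Checks: |JP| = 10.40 ✓; ∠(JP, PE) = 90.00° ✓; |PE| = 32.40 ✓; |CE| = 49.47 ✓.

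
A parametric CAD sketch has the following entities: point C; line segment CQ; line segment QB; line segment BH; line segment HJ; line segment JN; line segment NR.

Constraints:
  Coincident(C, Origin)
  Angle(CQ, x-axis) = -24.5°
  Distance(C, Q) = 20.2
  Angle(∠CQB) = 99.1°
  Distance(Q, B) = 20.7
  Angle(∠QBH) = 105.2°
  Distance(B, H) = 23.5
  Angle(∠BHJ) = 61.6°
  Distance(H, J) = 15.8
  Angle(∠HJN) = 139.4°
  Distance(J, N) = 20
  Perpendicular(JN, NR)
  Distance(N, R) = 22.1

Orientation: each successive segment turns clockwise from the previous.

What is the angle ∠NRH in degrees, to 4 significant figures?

69.73°

∠HJN = 139.4° gives JN at 20.80° from the x-axis; with |JN| = 20.0, N = (15.64, -7.277). JN ⟂ NR, so NR runs at -69.20°; with |NR| = 22.1, R = (23.49, -27.94). Then cos ∠NRH = RN·RH / (|RN||RH|), giving 69.73°.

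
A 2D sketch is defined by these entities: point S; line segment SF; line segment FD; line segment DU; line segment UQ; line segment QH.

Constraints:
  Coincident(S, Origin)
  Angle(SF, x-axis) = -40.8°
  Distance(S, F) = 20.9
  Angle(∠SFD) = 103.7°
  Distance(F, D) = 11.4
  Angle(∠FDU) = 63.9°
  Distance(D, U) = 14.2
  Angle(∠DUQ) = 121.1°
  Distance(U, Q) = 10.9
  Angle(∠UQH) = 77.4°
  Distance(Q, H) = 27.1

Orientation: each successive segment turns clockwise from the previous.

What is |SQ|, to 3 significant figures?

6.65

S is at the origin; SF runs at -40.8° with length 20.9, so F = (15.8, -13.7). ∠SFD = 103.7° gives FD at -117° from the x-axis; with |FD| = 11.4, D = (10.6, -23.8). ∠FDU = 63.9° gives DU at 127° from the x-axis; with |DU| = 14.2, U = (2.12, -12.4). ∠DUQ = 121.1° gives UQ at 67.9° from the x-axis; with |UQ| = 10.9, Q = (6.22, -2.34). Then |SQ| = |Q − S| = 6.65.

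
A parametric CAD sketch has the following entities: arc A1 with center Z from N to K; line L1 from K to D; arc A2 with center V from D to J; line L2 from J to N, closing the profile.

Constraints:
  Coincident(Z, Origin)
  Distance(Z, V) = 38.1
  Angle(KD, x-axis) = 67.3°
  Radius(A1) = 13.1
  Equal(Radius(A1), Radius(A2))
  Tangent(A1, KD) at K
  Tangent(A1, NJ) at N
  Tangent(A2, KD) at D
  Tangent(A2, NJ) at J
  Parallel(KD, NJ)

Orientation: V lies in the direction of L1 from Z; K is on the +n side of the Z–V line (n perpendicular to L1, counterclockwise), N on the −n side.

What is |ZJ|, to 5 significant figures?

40.289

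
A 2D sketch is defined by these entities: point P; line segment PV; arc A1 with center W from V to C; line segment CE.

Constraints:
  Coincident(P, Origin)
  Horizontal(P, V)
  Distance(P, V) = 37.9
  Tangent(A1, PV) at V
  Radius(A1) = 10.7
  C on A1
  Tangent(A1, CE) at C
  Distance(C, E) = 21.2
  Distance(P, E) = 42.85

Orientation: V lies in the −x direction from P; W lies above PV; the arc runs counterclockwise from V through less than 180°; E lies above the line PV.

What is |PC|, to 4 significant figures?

29.41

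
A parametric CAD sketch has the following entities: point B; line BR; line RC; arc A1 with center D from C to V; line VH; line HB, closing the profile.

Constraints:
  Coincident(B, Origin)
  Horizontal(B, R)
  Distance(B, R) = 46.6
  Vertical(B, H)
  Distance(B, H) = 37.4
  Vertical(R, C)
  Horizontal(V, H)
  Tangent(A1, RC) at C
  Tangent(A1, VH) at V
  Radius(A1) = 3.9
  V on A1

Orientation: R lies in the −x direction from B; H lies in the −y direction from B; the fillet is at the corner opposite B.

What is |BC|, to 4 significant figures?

57.39

The virtual corner opposite B is at (-46.60, -37.40). The tangent condition forces DC to be normal to RC and the tangent condition forces DV to be normal to VH, with radius 3.9, so the center D sits 3.9 in from both sides at D = (-42.70, -33.50). That places the tangent points at C = (-46.60, -33.50) on RC and V = (-42.70, -37.40) on VH. Then |BC| = |C − B| = 57.39.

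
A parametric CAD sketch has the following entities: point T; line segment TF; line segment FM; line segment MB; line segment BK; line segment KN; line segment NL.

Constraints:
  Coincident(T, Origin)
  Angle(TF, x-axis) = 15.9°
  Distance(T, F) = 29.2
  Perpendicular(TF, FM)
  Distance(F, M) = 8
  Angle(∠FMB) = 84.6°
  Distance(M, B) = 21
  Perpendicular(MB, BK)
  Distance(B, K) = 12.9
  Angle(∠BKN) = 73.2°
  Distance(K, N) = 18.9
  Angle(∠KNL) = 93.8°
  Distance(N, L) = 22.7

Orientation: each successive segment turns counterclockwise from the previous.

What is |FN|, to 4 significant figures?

2.217

T is at the origin; TF runs at 15.9° with length 29.2, so F = (28.08, 8.000). TF ⟂ FM, so FM runs at 105.9°; with |FM| = 8.0, M = (25.89, 15.69). ∠FMB = 84.6° gives MB at -158.7° from the x-axis; with |MB| = 21.0, B = (6.326, 8.065). MB ⟂ BK, so BK runs at -68.70°; with |BK| = 12.9, K = (11.01, -3.954). ∠BKN = 73.2° gives KN at 38.10° from the x-axis; with |KN| = 18.9, N = (25.88, 7.708). Then |FN| = |N − F| = 2.217.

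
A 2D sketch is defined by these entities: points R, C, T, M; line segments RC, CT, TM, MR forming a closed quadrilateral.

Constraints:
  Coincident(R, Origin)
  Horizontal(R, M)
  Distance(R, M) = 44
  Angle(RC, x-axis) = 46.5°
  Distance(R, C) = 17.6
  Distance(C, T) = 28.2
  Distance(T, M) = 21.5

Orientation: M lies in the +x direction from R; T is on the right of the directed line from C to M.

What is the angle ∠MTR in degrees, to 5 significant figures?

122.45°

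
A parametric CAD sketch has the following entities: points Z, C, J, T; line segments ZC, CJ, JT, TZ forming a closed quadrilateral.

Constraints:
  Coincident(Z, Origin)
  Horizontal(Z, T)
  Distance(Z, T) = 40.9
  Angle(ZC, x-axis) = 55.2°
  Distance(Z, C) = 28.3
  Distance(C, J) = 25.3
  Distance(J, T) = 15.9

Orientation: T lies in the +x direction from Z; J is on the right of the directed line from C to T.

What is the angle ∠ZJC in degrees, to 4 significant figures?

68.46°

Checks: |CJ| = 25.30 ✓; |JT| = 15.90 ✓.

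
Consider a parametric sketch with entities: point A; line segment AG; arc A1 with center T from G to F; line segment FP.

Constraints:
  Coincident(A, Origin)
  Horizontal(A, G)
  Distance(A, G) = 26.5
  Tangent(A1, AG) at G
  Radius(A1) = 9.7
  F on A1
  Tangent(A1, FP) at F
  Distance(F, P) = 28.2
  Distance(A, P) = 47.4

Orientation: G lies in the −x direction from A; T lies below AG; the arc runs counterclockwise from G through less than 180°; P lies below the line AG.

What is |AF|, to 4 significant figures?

37.92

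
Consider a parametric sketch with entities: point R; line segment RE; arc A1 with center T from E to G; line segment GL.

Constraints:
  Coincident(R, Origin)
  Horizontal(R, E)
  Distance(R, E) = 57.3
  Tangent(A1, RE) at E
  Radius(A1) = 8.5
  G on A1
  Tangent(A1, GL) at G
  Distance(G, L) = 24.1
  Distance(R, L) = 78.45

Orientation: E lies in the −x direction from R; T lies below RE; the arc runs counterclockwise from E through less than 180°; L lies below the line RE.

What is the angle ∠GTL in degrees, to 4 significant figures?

70.57°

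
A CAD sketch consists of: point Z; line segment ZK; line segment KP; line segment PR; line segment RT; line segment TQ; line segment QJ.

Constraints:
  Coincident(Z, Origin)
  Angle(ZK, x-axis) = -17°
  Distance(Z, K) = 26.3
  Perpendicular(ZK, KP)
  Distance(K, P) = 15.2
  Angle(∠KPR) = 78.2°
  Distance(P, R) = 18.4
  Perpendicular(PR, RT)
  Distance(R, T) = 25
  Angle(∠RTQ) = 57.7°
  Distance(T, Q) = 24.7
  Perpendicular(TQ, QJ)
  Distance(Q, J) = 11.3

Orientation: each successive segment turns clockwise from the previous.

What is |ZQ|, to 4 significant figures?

31.41

PR ⟂ RT, so RT runs at 61.20°; with |RT| = 25.0, T = (16.63, 8.547). ∠RTQ = 57.7° gives TQ at -61.10° from the x-axis; with |TQ| = 24.7, Q = (28.56, -13.08). Then |ZQ| = |Q − Z| = 31.41.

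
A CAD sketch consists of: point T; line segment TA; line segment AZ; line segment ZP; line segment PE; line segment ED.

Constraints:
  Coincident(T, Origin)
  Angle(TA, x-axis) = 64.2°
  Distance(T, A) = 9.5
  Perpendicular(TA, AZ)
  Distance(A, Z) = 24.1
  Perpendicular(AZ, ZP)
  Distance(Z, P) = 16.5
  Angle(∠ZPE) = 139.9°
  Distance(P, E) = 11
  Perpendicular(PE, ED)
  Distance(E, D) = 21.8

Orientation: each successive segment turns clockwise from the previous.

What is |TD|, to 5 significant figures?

1.4136

T is at the origin; TA runs at 64.2° with length 9.5, so A = (4.1347, 8.5530). TA is perpendicular to AZ, so AZ runs at -25.800°; with |AZ| = 24.1, Z = (25.832, -1.9360). The perpendicularity gives ZP at right angles to AZ, so ZP runs at -115.80°; with |ZP| = 16.5, P = (18.651, -16.791). ∠ZPE = 139.9° gives PE at -155.90° from the x-axis; with |PE| = 11.0, E = (8.6099, -21.283). The perpendicularity gives ED at right angles to PE, so ED runs at 114.10°; with |ED| = 21.8, D = (-0.29172, -1.3832). Then |TD| = |D − T| = 1.4136.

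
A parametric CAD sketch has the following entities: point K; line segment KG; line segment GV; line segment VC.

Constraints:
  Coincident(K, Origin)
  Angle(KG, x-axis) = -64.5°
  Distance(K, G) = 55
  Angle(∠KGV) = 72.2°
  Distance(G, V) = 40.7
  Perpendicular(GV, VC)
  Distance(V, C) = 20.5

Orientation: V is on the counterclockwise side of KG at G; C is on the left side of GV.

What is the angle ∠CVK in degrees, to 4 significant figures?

24.52°

K is at the origin; KG runs at -64.5° with length 55.0, so G = 55.0·(cos -64.5°, sin -64.5°) = (23.68, -49.64). ∠KGV = 72.2°, so GV runs at -64.5° + (180° − 72.2°) = 43.30° from the x-axis; with |GV| = 40.7, V = G + 40.7·(cos 43.30°, sin 43.30°) = (53.30, -21.73). The perpendicularity gives VC at right angles to GV; with |VC| = 20.5 on the left of GV, C = V + 20.5·(-0.6858, 0.7278) = (39.24, -6.810). Then cos ∠CVK = VC·VK / (|VC||VK|), giving 24.52°.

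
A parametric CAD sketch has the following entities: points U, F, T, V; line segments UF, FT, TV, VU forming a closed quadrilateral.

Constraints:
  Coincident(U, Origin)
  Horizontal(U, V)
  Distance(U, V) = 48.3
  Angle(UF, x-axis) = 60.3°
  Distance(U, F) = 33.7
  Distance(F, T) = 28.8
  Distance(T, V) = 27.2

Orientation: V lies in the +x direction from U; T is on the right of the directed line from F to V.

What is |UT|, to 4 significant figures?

21.13

Checks: |FT| = 28.80 ✓; |TV| = 27.20 ✓.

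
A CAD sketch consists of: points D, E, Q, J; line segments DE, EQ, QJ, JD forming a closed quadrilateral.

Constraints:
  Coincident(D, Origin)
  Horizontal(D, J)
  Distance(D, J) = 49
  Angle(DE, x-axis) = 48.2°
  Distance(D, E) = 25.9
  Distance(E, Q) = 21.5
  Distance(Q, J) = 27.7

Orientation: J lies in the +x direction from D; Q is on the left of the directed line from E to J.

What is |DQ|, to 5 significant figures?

45.601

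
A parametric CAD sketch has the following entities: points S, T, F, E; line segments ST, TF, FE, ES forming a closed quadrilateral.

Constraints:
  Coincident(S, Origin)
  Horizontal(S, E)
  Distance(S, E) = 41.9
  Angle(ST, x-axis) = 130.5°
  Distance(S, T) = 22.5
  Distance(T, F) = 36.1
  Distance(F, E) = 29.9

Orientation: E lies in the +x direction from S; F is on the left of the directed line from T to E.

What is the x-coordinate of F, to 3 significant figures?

21.2

Checks: |TF| = 36.10 ✓; |FE| = 29.90 ✓.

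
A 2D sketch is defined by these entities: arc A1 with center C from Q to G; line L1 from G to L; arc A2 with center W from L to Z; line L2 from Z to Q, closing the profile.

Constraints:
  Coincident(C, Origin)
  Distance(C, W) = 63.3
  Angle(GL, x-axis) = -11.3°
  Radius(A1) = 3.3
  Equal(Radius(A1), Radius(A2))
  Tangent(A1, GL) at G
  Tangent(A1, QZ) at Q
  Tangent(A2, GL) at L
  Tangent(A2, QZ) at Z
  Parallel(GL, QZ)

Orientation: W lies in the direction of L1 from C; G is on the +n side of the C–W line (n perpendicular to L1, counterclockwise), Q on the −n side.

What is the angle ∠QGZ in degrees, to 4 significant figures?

84.05°

The slot axis is L1's direction at -11.3°, so u = (cos -11.3°, sin -11.3°) = (0.9806, -0.1959) and n = (−sin -11.3°, cos -11.3°) = (0.1959, 0.9806). C is at the origin and W lies 63.3 along u from C, so W = 63.3·u = (62.07, -12.40). Tangency of A1 to both parallel lines with radius 3.3 puts G and Q at C ± 3.3·n: G = (0.6466, 3.236), Q = (-0.6466, -3.236). Equal radii place L and Z the same way about W: L = W + 3.3·n = (62.72, -9.167), Z = W − 3.3·n = (61.43, -15.64). Then cos ∠QGZ = GQ·GZ / (|GQ||GZ|), giving 84.05°.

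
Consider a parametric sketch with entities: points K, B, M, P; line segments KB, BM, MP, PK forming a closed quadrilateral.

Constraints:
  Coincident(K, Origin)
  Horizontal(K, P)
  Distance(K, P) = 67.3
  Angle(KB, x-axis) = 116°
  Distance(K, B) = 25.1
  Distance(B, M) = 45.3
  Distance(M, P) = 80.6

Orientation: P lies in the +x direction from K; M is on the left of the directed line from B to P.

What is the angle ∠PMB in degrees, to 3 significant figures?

74.9°

K is at the origin; KP is horizontal with |KP| = 67.3 and P in +x, so P = (67.3, 0). KB runs at 116.0° with |KB| = 25.1, so B = (-11.0, 22.6). M is determined by |BM| = 45.3 and |MP| = 80.6 together: it lies at the intersection of circle(B, 45.3) and circle(P, 80.6). With |BP| = 81.5, the foot of the radical line on BP is 13.5 from B and the perpendicular offset is √(45.3² − 13.5²) = 43.2. Taking the left-of-BP solution: M = (13.9, 60.4).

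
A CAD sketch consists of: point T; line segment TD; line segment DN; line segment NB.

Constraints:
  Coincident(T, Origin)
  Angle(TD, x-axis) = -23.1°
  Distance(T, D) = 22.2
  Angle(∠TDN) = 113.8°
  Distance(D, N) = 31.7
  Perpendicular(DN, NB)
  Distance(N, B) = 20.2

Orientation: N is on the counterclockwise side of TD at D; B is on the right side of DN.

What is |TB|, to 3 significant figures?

57.4

T is at the origin; TD runs at -23.1° with length 22.2, so D = 22.2·(cos -23.1°, sin -23.1°) = (20.4, -8.71). ∠TDN = 113.8°, so DN runs at -23.1° + (180° − 113.8°) = 43.1° from the x-axis; with |DN| = 31.7, N = D + 31.7·(cos 43.1°, sin 43.1°) = (43.6, 12.9). The perpendicularity gives NB at right angles to DN; with |NB| = 20.2 on the right of DN, B = N + 20.2·(0.683, -0.730) = (57.4, -1.80). Then |TB| = |B − T| = 57.4.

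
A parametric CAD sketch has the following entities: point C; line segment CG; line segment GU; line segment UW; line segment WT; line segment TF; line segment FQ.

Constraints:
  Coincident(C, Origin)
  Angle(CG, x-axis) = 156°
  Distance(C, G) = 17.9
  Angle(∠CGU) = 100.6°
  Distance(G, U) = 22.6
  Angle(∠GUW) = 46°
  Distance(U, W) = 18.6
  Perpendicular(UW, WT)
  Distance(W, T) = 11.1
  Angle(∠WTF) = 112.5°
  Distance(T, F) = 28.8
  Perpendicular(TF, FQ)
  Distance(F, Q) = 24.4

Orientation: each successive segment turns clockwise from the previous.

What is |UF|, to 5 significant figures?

23.526

UW is perpendicular to WT, so WT runs at -147.40°; with |WT| = 11.1, T = (-10.445, 7.6154). ∠WTF = 112.5° gives TF at 145.10° from the x-axis; with |TF| = 28.8, F = (-34.065, 24.093). Then |UF| = |F − U| = 23.526.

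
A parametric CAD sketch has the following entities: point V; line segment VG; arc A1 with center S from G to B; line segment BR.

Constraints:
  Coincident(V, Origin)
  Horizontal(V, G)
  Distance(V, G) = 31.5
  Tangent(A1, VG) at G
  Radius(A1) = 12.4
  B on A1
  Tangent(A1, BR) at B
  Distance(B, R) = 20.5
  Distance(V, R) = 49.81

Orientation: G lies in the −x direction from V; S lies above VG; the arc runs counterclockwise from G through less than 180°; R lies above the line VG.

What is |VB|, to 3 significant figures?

29.5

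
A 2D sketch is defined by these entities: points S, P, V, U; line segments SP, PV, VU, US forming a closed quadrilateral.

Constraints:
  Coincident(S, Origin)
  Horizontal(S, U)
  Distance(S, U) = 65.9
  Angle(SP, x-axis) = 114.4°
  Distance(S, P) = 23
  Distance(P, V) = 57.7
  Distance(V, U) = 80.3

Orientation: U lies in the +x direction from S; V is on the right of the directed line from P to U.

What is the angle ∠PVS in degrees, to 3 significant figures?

12.6°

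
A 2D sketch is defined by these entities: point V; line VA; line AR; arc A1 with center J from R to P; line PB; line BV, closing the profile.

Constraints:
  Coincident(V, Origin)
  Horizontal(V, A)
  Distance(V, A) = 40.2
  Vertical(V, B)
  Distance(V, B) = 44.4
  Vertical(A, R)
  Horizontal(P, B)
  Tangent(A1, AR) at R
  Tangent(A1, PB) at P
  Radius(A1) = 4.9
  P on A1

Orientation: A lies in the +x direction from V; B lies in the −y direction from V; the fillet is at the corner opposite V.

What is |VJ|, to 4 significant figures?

52.97

VB is vertical with |VB| = 44.4 and B on the −y side, so B = (0.000, -44.40). The virtual corner opposite V is at (40.20, -44.40). A1 meets AR tangentially, so JR is at right angles to AR and tangency of A1 to PB means the radius JP is perpendicular to PB, with radius 4.9, so the center J sits 4.9 in from both sides at J = (35.30, -39.50). Then |VJ| = |J − V| = 52.97.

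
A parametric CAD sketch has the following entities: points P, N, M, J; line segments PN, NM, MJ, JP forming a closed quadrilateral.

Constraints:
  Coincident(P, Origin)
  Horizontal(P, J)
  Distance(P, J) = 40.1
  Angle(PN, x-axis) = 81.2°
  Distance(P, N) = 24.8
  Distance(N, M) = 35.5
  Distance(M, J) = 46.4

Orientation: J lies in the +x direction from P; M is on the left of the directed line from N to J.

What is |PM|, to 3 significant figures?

56.0

Checks: |NM| = 35.50 ✓; |MJ| = 46.40 ✓.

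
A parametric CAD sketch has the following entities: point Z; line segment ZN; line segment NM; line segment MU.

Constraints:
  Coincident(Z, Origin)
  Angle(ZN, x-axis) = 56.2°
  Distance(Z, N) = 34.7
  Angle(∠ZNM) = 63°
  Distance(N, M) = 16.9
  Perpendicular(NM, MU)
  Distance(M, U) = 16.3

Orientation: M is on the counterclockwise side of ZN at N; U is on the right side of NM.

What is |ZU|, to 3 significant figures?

47.2

∠ZNM = 63.0°, so NM runs at 56.2° + (180° − 63.0°) = 173° from the x-axis; with |NM| = 16.9, M = N + 16.9·(cos 173°, sin 173°) = (2.52, 30.8). NM is perpendicular to MU; with |MU| = 16.3 on the right of NM, U = M + 16.3·(0.118, 0.993) = (4.45, 47.0). Then |ZU| = |U − Z| = 47.2.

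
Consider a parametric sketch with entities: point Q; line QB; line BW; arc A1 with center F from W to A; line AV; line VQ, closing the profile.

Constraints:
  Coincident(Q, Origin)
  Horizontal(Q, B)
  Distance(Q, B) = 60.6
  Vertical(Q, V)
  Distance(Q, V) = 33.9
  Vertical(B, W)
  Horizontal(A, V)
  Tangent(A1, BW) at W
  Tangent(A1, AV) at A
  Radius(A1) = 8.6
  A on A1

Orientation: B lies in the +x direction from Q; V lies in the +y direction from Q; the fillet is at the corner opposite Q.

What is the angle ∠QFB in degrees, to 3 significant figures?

82.8°

Q and V share the same x with |QV| = 33.9 and V on the +y side, so V = (0.00, 33.9). The virtual corner opposite Q is at (60.6, 33.9). Since A1 is tangent to BW there, FW ⟂ BW and tangency of A1 to AV means the radius FA is perpendicular to AV, with radius 8.6, so the center F sits 8.6 in from both sides at F = (52.0, 25.3). Then cos ∠QFB = FQ·FB / (|FQ||FB|), giving 82.8°.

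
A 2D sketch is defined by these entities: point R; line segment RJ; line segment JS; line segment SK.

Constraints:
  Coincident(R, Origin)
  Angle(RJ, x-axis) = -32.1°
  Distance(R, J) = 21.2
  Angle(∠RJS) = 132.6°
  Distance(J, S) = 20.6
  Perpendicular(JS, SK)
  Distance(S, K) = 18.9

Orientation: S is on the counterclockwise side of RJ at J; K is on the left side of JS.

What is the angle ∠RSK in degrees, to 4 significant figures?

65.94°

R is at the origin; RJ runs at -32.1° with length 21.2, so J = 21.2·(cos -32.1°, sin -32.1°) = (17.96, -11.27). ∠RJS = 132.6°, so JS runs at -32.1° + (180° − 132.6°) = 15.30° from the x-axis; with |JS| = 20.6, S = J + 20.6·(cos 15.30°, sin 15.30°) = (37.83, -5.830). JS ⟂ SK; with |SK| = 18.9 on the left of JS, K = S + 18.9·(-0.2639, 0.9646) = (32.84, 12.40). Then cos ∠RSK = SR·SK / (|SR||SK|), giving 65.94°.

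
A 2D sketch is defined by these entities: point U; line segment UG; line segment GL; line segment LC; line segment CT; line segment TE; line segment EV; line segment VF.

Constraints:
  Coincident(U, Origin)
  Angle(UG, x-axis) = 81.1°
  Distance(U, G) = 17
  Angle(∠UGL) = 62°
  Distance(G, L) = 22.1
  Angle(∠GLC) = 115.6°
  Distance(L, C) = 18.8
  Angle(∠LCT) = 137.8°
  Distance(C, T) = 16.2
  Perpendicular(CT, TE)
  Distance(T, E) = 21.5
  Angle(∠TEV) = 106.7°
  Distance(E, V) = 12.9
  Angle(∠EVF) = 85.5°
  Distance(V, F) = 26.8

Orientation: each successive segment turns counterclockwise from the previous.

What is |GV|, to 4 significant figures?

14.33

The perpendicularity gives TE at right angles to CT, so TE runs at 35.70°; with |TE| = 21.5, E = (6.532, -9.725). ∠TEV = 106.7° gives EV at 109.0° from the x-axis; with |EV| = 12.9, V = (2.332, 2.472). Then |GV| = |V − G| = 14.33.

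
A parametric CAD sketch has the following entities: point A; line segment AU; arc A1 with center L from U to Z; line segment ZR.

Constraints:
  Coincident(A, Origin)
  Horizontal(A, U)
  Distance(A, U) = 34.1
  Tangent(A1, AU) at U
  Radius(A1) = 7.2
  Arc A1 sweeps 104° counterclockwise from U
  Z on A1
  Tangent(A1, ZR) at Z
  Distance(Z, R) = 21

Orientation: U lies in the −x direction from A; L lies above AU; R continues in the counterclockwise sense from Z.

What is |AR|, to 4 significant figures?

43.54

A is at the origin; A and U share the same y with |AU| = 34.1 and U on the −x side, so U = (-34.10, 0.000). The tangent condition forces LU to be normal to AU, so L = U + (0, 7.2) = (-34.10, 7.200). On A1, U sits at bearing -90° from L; a 104° counterclockwise sweep puts Z at bearing 14°, so Z = L + 7.2·(cos 14°, sin 14°) = (-27.11, 8.942). A1 meets ZR tangentially, so LZ is at right angles to ZR, so ZR runs along (−sin 14°, cos 14°); with |ZR| = 21.0, R = (-32.19, 29.32). Then |AR| = |R − A| = 43.54.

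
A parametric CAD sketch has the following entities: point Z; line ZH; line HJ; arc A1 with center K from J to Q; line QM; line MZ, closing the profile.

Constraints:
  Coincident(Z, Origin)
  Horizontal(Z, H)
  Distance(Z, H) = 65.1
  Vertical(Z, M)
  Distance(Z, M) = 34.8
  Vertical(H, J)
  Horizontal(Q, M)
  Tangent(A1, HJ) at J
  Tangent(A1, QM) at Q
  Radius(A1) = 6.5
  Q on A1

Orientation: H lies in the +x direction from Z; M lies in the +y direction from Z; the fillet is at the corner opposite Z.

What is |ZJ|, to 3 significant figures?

71.0

The virtual corner opposite Z is at (65.1, 34.8). The tangent condition forces KJ to be normal to HJ and A1 meets QM tangentially, so KQ is at right angles to QM, with radius 6.5, so the center K sits 6.5 in from both sides at K = (58.6, 28.3). That places the tangent points at J = (65.1, 28.3) on HJ and Q = (58.6, 34.8) on QM. Then |ZJ| = |J − Z| = 71.0.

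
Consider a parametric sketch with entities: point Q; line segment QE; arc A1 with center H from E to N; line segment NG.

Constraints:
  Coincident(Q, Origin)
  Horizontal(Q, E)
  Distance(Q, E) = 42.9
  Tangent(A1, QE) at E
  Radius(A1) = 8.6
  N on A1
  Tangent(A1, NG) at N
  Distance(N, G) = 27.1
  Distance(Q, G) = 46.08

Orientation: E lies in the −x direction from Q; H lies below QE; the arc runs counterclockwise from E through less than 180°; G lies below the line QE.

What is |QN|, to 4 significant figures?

51.28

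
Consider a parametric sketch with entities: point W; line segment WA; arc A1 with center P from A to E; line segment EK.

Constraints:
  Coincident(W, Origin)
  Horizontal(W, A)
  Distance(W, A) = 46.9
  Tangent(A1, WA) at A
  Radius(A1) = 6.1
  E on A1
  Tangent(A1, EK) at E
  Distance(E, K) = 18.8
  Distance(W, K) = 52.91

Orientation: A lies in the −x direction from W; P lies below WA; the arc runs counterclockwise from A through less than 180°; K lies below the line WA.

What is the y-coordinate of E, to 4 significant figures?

-8.197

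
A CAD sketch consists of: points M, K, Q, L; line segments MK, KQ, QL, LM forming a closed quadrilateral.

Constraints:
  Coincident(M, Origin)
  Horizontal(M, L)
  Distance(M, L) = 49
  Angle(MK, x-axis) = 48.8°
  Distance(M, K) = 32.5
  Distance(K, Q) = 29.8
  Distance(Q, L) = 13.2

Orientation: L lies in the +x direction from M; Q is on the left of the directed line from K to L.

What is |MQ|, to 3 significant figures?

50.7

Checks: |KQ| = 29.80 ✓; |QL| = 13.20 ✓.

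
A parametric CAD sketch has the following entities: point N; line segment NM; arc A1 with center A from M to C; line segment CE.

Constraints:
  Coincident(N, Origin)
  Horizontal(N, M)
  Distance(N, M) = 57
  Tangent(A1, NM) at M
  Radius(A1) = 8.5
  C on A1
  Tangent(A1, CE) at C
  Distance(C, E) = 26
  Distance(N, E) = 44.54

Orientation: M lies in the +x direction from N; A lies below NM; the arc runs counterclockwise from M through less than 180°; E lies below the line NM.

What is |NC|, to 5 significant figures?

49.938

N is at the origin; N and M share the same y with |NM| = 57.0 and M on the +x side, so M = (57.000, 0.0000). The tangent condition forces AM to be normal to NM, so A = M + (0, -8.5) = (57.000, -8.5000). Since AC ⟂ CE (tangency), |AE| = √(8.5² + 26.0²) = 27.354 regardless of where C sits on A1. So E lies on both circle(N, 44.54) and circle(A, 27.354); the below-NM intersection is E = (36.077, -26.120). C is the foot of the tangent from E: C = (49.775, -4.0216).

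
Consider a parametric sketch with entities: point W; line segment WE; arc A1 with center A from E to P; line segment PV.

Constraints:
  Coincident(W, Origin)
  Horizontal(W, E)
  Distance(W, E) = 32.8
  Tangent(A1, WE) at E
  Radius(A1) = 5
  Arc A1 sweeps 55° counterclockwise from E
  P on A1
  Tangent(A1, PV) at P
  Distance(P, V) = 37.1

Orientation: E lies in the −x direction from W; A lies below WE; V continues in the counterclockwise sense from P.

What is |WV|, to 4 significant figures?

66.65

W is at the origin; WE is horizontal with |WE| = 32.8 and E on the −x side, so E = (-32.80, 0.000). Since A1 is tangent to WE there, AE ⟂ WE, so A = E + (0, -5) = (-32.80, -5.000). On A1, E sits at bearing 90° from A; a 55° counterclockwise sweep puts P at bearing 145°, so P = A + 5.0·(cos 145°, sin 145°) = (-36.90, -2.132). The tangent condition forces AP to be normal to PV, so PV runs along (−sin 145°, cos 145°); with |PV| = 37.1, V = (-58.18, -32.52). Then |WV| = |V − W| = 66.65.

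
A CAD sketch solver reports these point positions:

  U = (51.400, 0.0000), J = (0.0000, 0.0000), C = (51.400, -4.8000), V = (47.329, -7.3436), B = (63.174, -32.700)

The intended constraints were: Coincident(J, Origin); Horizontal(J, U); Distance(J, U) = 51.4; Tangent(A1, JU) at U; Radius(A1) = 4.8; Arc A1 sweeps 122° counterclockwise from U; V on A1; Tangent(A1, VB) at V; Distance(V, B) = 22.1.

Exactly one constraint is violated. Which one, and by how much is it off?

Distance(V, B) = 22.1 — off by 7.80.

J = (0.00, 0.00) ✓; J.y = 0.00, U.y = 0.00 ✓; |JU| = 51.40 ✓; ∠(CU, UJ) = 90.00° ✓; |CU| = 4.800 ✓; bearing(C→V) − bearing(C→U) = 122.0° ✓; |CV| = 4.800 ✓; ∠(CV, VB) = 90.00° ✓; |VB| = 29.90 ✗.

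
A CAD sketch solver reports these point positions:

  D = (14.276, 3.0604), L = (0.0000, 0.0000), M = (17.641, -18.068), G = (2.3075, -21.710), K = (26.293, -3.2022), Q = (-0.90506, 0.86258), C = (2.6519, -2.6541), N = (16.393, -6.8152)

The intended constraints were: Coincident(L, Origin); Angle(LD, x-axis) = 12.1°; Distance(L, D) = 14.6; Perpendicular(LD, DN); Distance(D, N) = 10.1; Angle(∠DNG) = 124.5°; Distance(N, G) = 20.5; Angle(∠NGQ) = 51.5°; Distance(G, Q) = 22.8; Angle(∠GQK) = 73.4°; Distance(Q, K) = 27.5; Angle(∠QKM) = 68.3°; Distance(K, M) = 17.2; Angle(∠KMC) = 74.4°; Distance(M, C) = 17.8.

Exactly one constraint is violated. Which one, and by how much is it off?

Distance(M, C) = 17.8 — off by 3.70.

L = (0.00, 0.00) ✓; LD at 12.10° ✓; |LD| = 14.60 ✓; ∠(LD, DN) = 90.00° ✓; |DN| = 10.10 ✓; ∠DNG = 124.5° ✓; |NG| = 20.50 ✓; ∠NGQ = 51.50° ✓; |GQ| = 22.80 ✓; ∠GQK = 73.40° ✓; |QK| = 27.50 ✓; ∠QKM = 68.30° ✓; |KM| = 17.20 ✓; ∠KMC = 74.40° ✓; |MC| = 21.50 ✗.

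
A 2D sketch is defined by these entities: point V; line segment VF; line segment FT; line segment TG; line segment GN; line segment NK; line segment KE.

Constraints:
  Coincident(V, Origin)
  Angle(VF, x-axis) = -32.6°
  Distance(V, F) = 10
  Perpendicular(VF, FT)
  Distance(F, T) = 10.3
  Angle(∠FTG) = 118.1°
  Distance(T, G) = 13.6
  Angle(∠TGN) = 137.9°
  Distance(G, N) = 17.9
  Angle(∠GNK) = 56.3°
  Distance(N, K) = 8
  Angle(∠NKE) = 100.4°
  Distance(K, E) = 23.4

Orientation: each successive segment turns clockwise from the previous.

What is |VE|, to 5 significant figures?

21.793

V is at the origin; VF runs at -32.6° with length 10.0, so F = (8.4245, -5.3877). The perpendicularity gives FT at right angles to VF, so FT runs at -122.60°; with |FT| = 10.3, T = (2.8752, -14.065). ∠FTG = 118.1° gives TG at 175.50° from the x-axis; with |TG| = 13.6, G = (-10.683, -12.998). ∠TGN = 137.9° gives GN at 133.40° from the x-axis; with |GN| = 17.9, N = (-22.982, 0.0077628). ∠GNK = 56.3° gives NK at 9.7000° from the x-axis; with |NK| = 8.0, K = (-15.096, 1.3557). ∠NKE = 100.4° gives KE at -69.900° from the x-axis; with |KE| = 23.4, E = (-7.0545, -20.619). Then |VE| = |E − V| = 21.793.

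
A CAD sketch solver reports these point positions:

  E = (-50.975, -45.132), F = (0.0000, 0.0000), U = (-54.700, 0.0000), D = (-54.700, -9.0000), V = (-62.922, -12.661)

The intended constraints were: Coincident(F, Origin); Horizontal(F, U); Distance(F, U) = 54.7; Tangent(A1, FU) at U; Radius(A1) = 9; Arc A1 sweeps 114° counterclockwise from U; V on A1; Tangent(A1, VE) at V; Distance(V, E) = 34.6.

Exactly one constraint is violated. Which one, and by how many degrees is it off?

Tangent(A1, VE) at V — off by 3.80°.

F = (0.00, 0.00) ✓; F.y = 0.00, U.y = 0.00 ✓; |FU| = 54.70 ✓; ∠(DU, UF) = 90.00° ✓; |DU| = 9.000 ✓; bearing(D→V) − bearing(D→U) = 114.0° ✓; |DV| = 9.000 ✓; ∠(DV, VE) = 93.80° ✗; |VE| = 34.60 ✓.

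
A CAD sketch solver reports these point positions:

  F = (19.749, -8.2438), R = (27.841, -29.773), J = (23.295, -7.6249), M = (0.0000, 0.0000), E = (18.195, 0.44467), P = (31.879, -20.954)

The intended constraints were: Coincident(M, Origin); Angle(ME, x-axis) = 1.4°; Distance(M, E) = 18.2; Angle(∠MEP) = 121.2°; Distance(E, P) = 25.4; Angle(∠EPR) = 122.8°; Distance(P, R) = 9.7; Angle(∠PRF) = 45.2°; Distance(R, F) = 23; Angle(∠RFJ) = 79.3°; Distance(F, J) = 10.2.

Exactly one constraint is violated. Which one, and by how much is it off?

Distance(F, J) = 10.2 — off by 6.60.

M = (0.00, 0.00) ✓; ME at 1.400° ✓; |ME| = 18.20 ✓; ∠MEP = 121.2° ✓; |EP| = 25.40 ✓; ∠EPR = 122.8° ✓; |PR| = 9.699 ✓; ∠PRF = 45.20° ✓; |RF| = 23.00 ✓; ∠RFJ = 79.30° ✓; |FJ| = 3.600 ✗.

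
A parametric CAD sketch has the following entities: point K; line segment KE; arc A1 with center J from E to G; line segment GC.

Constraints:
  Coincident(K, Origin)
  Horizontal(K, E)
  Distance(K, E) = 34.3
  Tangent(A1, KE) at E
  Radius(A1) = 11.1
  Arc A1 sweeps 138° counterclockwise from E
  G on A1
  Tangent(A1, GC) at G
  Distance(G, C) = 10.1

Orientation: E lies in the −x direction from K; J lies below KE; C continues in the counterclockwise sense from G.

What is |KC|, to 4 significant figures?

43.04

K is at the origin; KE is horizontal with |KE| = 34.3 and E on the −x side, so E = (-34.30, 0.000). A1 meets KE tangentially, so JE is at right angles to KE, so J = E + (0, -11.1) = (-34.30, -11.10). On A1, E sits at bearing 90° from J; a 138° counterclockwise sweep puts G at bearing 228°, so G = J + 11.1·(cos 228°, sin 228°) = (-41.73, -19.35). The tangent condition forces JG to be normal to GC, so GC runs along (−sin 228°, cos 228°); with |GC| = 10.1, C = (-34.22, -26.11). Then |KC| = |C − K| = 43.04.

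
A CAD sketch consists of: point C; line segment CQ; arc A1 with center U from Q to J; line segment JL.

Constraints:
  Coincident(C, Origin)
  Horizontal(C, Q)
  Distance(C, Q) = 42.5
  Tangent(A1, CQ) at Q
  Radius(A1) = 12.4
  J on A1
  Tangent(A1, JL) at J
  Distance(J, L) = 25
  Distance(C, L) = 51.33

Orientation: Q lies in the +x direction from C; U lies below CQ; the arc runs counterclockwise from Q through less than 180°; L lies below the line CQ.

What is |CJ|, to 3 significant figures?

33.3

Checks: |UJ| = 12.40 ✓; ∠(UJ, JL) = 90.00° ✓; |JL| = 25.00 ✓; |CL| = 51.33 ✓.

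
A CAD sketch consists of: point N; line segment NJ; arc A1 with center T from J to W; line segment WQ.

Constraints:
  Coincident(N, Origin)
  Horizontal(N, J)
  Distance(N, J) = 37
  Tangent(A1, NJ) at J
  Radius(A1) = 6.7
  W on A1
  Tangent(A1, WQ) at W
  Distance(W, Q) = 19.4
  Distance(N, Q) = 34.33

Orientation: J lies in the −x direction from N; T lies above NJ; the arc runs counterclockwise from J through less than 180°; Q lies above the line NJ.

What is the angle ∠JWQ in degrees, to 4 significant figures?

143.2°

N is at the origin; NJ is horizontal with |NJ| = 37.0 and J on the −x side, so J = (-37.00, 0.000). The tangent condition forces TJ to be normal to NJ, so T = J + (0, 6.7) = (-37.00, 6.700). Since TW ⟂ WQ (tangency), |TQ| = √(6.7² + 19.4²) = 20.52 regardless of where W sits on A1. So Q lies on both circle(N, 34.33) and circle(T, 20.52); the above-NJ intersection is Q = (-25.10, 23.42). W is the foot of the tangent from Q: W = (-30.57, 4.810).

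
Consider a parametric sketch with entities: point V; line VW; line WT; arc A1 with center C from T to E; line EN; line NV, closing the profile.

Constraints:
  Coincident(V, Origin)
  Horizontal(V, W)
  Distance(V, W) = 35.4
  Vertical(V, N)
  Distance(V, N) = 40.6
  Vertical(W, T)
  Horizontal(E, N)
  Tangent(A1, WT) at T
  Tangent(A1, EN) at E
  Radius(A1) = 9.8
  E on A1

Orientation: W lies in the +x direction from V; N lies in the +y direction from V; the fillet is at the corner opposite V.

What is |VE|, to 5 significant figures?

47.997

V is at the origin; V and W share the same y with |VW| = 35.4 and W on the +x side, so W = (35.400, 0.0000). VN is vertical with |VN| = 40.6 and N on the +y side, so N = (0.0000, 40.600). The virtual corner opposite V is at (35.400, 40.600). Tangency of A1 to WT means the radius CT is perpendicular to WT and tangency of A1 to EN means the radius CE is perpendicular to EN, with radius 9.8, so the center C sits 9.8 in from both sides at C = (25.600, 30.800). That places the tangent points at T = (35.400, 30.800) on WT and E = (25.600, 40.600) on EN. Then |VE| = |E − V| = 47.997.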